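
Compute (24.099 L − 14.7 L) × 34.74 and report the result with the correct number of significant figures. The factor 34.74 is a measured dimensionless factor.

3.3 × 10² L

24.099 L − 14.7 L = 9.399 L; the difference is limited to 1 decimal place (2 s.f.).
Carrying full precision, 9.399 × 34.74 = 326.52126 L; 34.74 has 4 s.f., so the result keeps min(2, 4) = 2 s.f.
Rounded to 2 significant figures: 3.3 × 10² L.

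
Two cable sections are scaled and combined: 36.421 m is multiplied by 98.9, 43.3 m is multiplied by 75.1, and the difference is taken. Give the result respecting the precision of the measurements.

3.5 × 10² m

36.421 × 98.9 = 3602.0369 → 3.60 × 10³ m (3 s.f., last digit at the 10^1 place).
43.3 × 75.1 = 3251.83 → 3.25 × 10³ m (3 s.f., last digit at the 10^1 place).
Difference: 350.2069 m; keep the coarser place, 10^1.
Result: 3.5 × 10² m.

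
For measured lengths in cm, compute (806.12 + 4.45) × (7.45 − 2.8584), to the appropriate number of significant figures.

806.12 + 4.45 = 810.57, limited to 2 d.p. → 5 s.f.; 7.45 − 2.8584 = 4.5916, limited to 2 d.p. → 3 s.f.
Carrying full precision, 810.57 × 4.5916 = 3721.813212; keep min(5, 3) = 3 s.f.
Rounded to 3 significant figures: 3.72 × 10^3 cm².

3.72 × 10^3 cm²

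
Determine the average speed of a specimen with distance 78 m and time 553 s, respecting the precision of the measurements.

average speed = 78 m ÷ 553 s = 0.141048824593… m/s.
78 has 2 significant figures; 553 has 3.
Division/multiplication keeps the fewest: 2 significant figures.
Rounded: 0.14 m/s.

0.14 m/s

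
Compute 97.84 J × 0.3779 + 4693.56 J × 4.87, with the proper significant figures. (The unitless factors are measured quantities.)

2.29 × 10⁴ J

97.84 × 0.3779 = 36.973736 → 36.97 J (4 s.f., last digit at the 10^-2 place).
4693.56 × 4.87 = 22857.6372 → 2.29 × 10⁴ J (3 s.f., last digit at the 10^2 place).
Sum: 22894.610936 J; keep the coarser place, 10^2.
Result: 2.29 × 10⁴ J.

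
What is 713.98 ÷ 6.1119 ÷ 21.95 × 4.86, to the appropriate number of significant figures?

25.9

713.98 ÷ 6.1119 ÷ 21.95 × 4.86 = 25.8649445249…
Multiplication/division keeps the fewest significant figures: 713.98 → 5 s.f., 6.1119 → 5 s.f., 21.95 → 4 s.f., 4.86 → 3 s.f.; limit is 3.
Rounded to 3 significant figures: 25.9.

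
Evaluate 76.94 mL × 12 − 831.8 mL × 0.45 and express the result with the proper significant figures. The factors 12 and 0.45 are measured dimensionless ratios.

76.94 × 12 = 923.28 → 9.2 × 10² mL (2 s.f., last digit at the 10^1 place).
831.8 × 0.45 = 374.31 → 3.7 × 10² mL (2 s.f., last digit at the 10^1 place).
Difference: 548.97 mL; keep the coarser place, 10^1.
Result: 5.5 × 10² mL.

5.5 × 10² mL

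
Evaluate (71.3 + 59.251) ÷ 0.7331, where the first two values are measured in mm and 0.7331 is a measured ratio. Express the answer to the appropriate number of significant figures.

71.3 mm + 59.251 mm = 130.551 mm; the sum is limited to 1 decimal place (4 s.f.).
Carrying full precision, 130.551 ÷ 0.7331 = 178.080752967… mm; 0.7331 has 4 s.f., so the result keeps min(4, 4) = 4 s.f.
Rounded to 4 significant figures: 178.1 mm.

178.1 mm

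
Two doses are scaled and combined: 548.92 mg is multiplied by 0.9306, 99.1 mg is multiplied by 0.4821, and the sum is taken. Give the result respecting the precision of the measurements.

558.6 mg

548.92 × 0.9306 = 510.824952 → 510.8 mg (4 s.f., last digit at the 10^-1 place).
99.1 × 0.4821 = 47.77611 → 47.8 mg (3 s.f., last digit at the 10^-1 place).
Sum: 558.601062 mg; keep the coarser place, 10^-1.
Result: 558.6 mg.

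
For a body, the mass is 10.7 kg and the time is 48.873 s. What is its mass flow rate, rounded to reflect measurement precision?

0.219 kg/s

mass flow rate = 10.7 kg ÷ 48.873 s = 0.21893479017… kg/s.
10.7 has 3 significant figures; 48.873 has 5.
Division/multiplication keeps the fewest: 3 significant figures.
Rounded: 0.219 kg/s.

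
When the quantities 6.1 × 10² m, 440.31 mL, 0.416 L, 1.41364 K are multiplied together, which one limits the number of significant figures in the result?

6.1 × 10² m

6.1 × 10² m → 2 s.f.; 440.31 mL → 5 s.f.; 0.416 L → 3 s.f.; 1.41364 K → 6 s.f.
The fewest is 2 significant figures, from 6.1 × 10² m.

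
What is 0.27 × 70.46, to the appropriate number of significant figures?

19

0.27 × 70.46 = 19.0242
Multiplication/division keeps the fewest significant figures: 0.27 → 2 s.f., 70.46 → 4 s.f.; limit is 2.
Rounded to 2 significant figures: 19.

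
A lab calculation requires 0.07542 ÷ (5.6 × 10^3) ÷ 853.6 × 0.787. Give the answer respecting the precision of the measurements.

0.07542 ÷ (5.6 × 10^3) ÷ 853.6 × 0.787 = 1.24170613536 × 10^-8…
Multiplication/division keeps the fewest significant figures: 0.07542 → 4 s.f., 5.6 × 10^3 → 2 s.f., 853.6 → 4 s.f., 0.787 → 3 s.f.; limit is 2.
Rounded to 2 significant figures: 1.2 × 10^-8.

1.2 × 10^-8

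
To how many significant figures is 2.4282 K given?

2.4282: every digit is nonzero and significant.

5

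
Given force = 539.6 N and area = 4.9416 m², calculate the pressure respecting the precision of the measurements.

pressure = 539.6 N ÷ 4.9416 m² = 109.195402299… Pa.
539.6 has 4 significant figures; 4.9416 has 5.
Division/multiplication keeps the fewest: 4 significant figures.
Rounded: 109.2 Pa.

109.2 Pa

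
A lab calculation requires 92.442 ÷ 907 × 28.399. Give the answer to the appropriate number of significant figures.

92.442 ÷ 907 × 28.399 = 2.89444361411…
Multiplication/division keeps the fewest significant figures: 92.442 → 5 s.f., 907 → 3 s.f., 28.399 → 5 s.f.; limit is 3.
Rounded to 3 significant figures: 2.89.

2.89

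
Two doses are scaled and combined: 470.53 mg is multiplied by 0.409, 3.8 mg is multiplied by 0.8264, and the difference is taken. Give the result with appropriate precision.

189 mg

470.53 × 0.409 = 192.44677 → 1.92 × 10^2 mg (3 s.f., last digit at the 10^0 place).
3.8 × 0.8264 = 3.14032 → 3.1 mg (2 s.f., last digit at the 10^-1 place).
Difference: 189.30645 mg; keep the coarser place, 10^0.
Result: 189 mg.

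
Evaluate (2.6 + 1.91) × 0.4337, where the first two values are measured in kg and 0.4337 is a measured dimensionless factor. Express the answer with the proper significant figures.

2.0 kg

2.6 kg + 1.91 kg = 4.51 kg; the sum is limited to 1 decimal place (2 s.f.).
Carrying full precision, 4.51 × 0.4337 = 1.955987 kg; 0.4337 has 4 s.f., so the result keeps min(2, 4) = 2 s.f.
Rounded to 2 significant figures: 2.0 kg.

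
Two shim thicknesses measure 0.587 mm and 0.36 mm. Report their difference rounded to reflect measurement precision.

0.23 mm

0.587 mm − 0.36 mm = 0.227 mm.
Addition/subtraction keeps the fewest decimal places: 0.587 → 3 decimal places, 0.36 → 2 decimal places; limit is 2.
Rounded to 2 decimal places: 0.23 mm.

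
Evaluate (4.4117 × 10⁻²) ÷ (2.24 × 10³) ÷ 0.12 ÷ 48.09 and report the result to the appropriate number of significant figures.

(4.4117 × 10⁻²) ÷ (2.24 × 10³) ÷ 0.12 ÷ 48.09 = 0.00000341288717088…
Multiplication/division keeps the fewest significant figures: 4.4117 × 10⁻² → 5 s.f., 2.24 × 10³ → 3 s.f., 0.12 → 2 s.f., 48.09 → 4 s.f.; limit is 2.
Rounded to 2 significant figures: 3.4 × 10⁻⁶.

3.4 × 10⁻⁶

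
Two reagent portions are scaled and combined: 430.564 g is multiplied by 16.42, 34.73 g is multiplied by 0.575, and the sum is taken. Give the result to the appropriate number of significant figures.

430.564 × 16.42 = 7069.86088 → 7.070 × 10^3 g (4 s.f., last digit at the 10^0 place).
34.73 × 0.575 = 19.96975 → 20.0 g (3 s.f., last digit at the 10^-1 place).
Sum: 7089.83063 g; keep the coarser place, 10^0.
Result: 7.090 × 10^3 g.

7.090 × 10^3 g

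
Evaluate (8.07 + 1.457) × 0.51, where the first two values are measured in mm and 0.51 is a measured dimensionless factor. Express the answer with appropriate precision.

8.07 mm + 1.457 mm = 9.527 mm; the sum is limited to 2 decimal places (3 s.f.).
Carrying full precision, 9.527 × 0.51 = 4.85877 mm; 0.51 has 2 s.f., so the result keeps min(3, 2) = 2 s.f.
Rounded to 2 significant figures: 4.9 mm.

4.9 mm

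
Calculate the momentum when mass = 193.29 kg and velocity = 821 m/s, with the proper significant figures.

1.59 × 10⁵ kg·m/s

momentum = 193.29 kg × 821 m/s = 158691.09 kg·m/s.
193.29 has 5 significant figures; 821 has 3.
Division/multiplication keeps the fewest: 3 significant figures.
Rounded: 1.59 × 10⁵ kg·m/s.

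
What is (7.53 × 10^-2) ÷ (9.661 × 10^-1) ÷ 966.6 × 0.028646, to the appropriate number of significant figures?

(7.53 × 10^-2) ÷ (9.661 × 10^-1) ÷ 966.6 × 0.028646 = 0.00000230988357588…
Multiplication/division keeps the fewest significant figures: 7.53 × 10^-2 → 3 s.f., 9.661 × 10^-1 → 4 s.f., 966.6 → 4 s.f., 0.028646 → 5 s.f.; limit is 3.
Rounded to 3 significant figures: 2.31 × 10^-6.

2.31 × 10^-6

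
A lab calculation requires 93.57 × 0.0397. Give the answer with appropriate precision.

93.57 × 0.0397 = 3.714729
Multiplication/division keeps the fewest significant figures: 93.57 → 4 s.f., 0.0397 → 3 s.f.; limit is 3.
Rounded to 3 significant figures: 3.71.

3.71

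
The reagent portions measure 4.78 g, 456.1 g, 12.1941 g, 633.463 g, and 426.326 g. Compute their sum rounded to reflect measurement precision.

1.5329 × 10^3 g

4.78 g + 456.1 g + 12.1941 g + 633.463 g + 426.326 g = 1532.8631 g.
Addition/subtraction keeps the fewest decimal places: 4.78 → 2 decimal places, 456.1 → 1 decimal place, 12.1941 → 4 decimal places, 633.463 → 3 decimal places, 426.326 → 3 decimal places; limit is 1.
Rounded to 1 decimal place: 1.5329 × 10^3 g.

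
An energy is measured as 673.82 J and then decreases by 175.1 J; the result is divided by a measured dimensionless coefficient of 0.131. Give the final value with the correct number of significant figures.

3.81 × 10³ J

673.82 J − 175.1 J = 498.72 J; the difference is limited to 1 decimal place (4 s.f.).
Carrying full precision, 498.72 ÷ 0.131 = 3807.02290076… J; 0.131 has 3 s.f., so the result keeps min(4, 3) = 3 s.f.
Rounded to 3 significant figures: 3.81 × 10³ J.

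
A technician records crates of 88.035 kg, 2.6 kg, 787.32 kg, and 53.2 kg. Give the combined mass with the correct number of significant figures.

931.2 kg

88.035 kg + 2.6 kg + 787.32 kg + 53.2 kg = 931.155 kg.
Addition/subtraction keeps the fewest decimal places: 88.035 → 3 decimal places, 2.6 → 1 decimal place, 787.32 → 2 decimal places, 53.2 → 1 decimal place; limit is 1.
Rounded to 1 decimal place: 931.2 kg.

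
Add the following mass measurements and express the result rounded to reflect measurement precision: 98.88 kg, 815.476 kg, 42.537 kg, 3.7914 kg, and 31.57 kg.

992.25 kg

98.88 kg + 815.476 kg + 42.537 kg + 3.7914 kg + 31.57 kg = 992.2544 kg.
Addition/subtraction keeps the fewest decimal places: 98.88 → 2 decimal places, 815.476 → 3 decimal places, 42.537 → 3 decimal places, 3.7914 → 4 decimal places, 31.57 → 2 decimal places; limit is 2.
Rounded to 2 decimal places: 992.25 kg.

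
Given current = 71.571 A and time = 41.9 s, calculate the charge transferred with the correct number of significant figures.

charge transferred = 71.571 A × 41.9 s = 2998.8249 C.
71.571 has 5 significant figures; 41.9 has 3.
Division/multiplication keeps the fewest: 3 significant figures.
Rounded: 3.00 × 10³ C.

3.00 × 10³ C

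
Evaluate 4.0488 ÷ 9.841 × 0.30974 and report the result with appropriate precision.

4.0488 ÷ 9.841 × 0.30974 = 0.127433727467…
Multiplication/division keeps the fewest significant figures: 4.0488 → 5 s.f., 9.841 → 4 s.f., 0.30974 → 5 s.f.; limit is 4.
Rounded to 4 significant figures: 0.1274.

0.1274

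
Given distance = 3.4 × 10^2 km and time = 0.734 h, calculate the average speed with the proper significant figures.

average speed = 3.4 × 10^2 km ÷ 0.734 h = 463.215258856… km/h.
3.4 × 10^2 has 2 significant figures; 0.734 has 3.
Division/multiplication keeps the fewest: 2 significant figures.
Rounded: 4.6 × 10^2 km/h.

4.6 × 10^2 km/h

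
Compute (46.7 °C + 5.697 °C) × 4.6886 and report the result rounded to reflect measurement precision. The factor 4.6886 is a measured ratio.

46.7 °C + 5.697 °C = 52.397 °C; the sum is limited to 1 decimal place (3 s.f.).
Carrying full precision, 52.397 × 4.6886 = 245.6685742 °C; 4.6886 has 5 s.f., so the result keeps min(3, 5) = 3 s.f.
Rounded to 3 significant figures: 246 °C.

246 °C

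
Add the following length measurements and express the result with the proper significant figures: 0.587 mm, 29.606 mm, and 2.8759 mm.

0.587 mm + 29.606 mm + 2.8759 mm = 33.0689 mm.
Addition/subtraction keeps the fewest decimal places: 0.587 → 3 decimal places, 29.606 → 3 decimal places, 2.8759 → 4 decimal places; limit is 3.
Rounded to 3 decimal places: 33.069 mm.

33.069 mm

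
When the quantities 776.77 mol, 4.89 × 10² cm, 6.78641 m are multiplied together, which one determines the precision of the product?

4.89 × 10² cm

776.77 mol → 5 s.f.; 4.89 × 10² cm → 3 s.f.; 6.78641 m → 6 s.f.
The fewest is 3 significant figures, from 4.89 × 10² cm.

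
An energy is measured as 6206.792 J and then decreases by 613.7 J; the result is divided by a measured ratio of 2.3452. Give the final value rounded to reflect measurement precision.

6206.792 J − 613.7 J = 5593.092 J; the difference is limited to 1 decimal place (5 s.f.).
Carrying full precision, 5593.092 ÷ 2.3452 = 2384.9104554… J; 2.3452 has 5 s.f., so the result keeps min(5, 5) = 5 s.f.
Rounded to 5 significant figures: 2384.9 J.

2384.9 J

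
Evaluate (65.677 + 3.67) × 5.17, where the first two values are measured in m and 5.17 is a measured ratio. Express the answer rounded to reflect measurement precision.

65.677 m + 3.67 m = 69.347 m; the sum is limited to 2 decimal places (4 s.f.).
Carrying full precision, 69.347 × 5.17 = 358.52399 m; 5.17 has 3 s.f., so the result keeps min(4, 3) = 3 s.f.
Rounded to 3 significant figures: 359 m.

359 m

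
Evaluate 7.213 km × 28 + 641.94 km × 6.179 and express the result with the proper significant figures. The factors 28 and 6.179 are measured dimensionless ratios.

4.17 × 10^3 km

7.213 × 28 = 201.964 → 2.0 × 10^2 km (2 s.f., last digit at the 10^1 place).
641.94 × 6.179 = 3966.54726 → 3967 km (4 s.f., last digit at the 10^0 place).
Sum: 4168.51126 km; keep the coarser place, 10^1.
Result: 4.17 × 10^3 km.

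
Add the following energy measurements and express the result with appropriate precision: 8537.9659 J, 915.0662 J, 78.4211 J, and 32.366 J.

8537.9659 J + 915.0662 J + 78.4211 J + 32.366 J = 9563.8192 J.
Addition/subtraction keeps the fewest decimal places: 8537.9659 → 4 decimal places, 915.0662 → 4 decimal places, 78.4211 → 4 decimal places, 32.366 → 3 decimal places; limit is 3.
Rounded to 3 decimal places: 9.563819 × 10^3 J.

9.563819 × 10^3 J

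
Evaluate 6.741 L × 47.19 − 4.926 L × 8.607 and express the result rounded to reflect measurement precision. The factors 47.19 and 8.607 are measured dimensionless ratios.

6.741 × 47.19 = 318.10779 → 318.1 L (4 s.f., last digit at the 10^-1 place).
4.926 × 8.607 = 42.398082 → 42.40 L (4 s.f., last digit at the 10^-2 place).
Difference: 275.709708 L; keep the coarser place, 10^-1.
Result: 275.7 L.

275.7 L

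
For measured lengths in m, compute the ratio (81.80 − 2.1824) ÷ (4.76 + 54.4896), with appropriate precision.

81.80 − 2.1824 = 79.6176, limited to 2 d.p. → 4 s.f.; 4.76 + 54.4896 = 59.2496, limited to 2 d.p. → 4 s.f.
Carrying full precision, 79.6176 ÷ 59.2496 = 1.34376603386…; keep min(4, 4) = 4 s.f.
Rounded to 4 significant figures: 1.344.

1.344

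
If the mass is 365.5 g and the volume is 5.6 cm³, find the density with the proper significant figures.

density = 365.5 g ÷ 5.6 cm³ = 65.2678571429… g/cm³.
365.5 has 4 significant figures; 5.6 has 2.
Division/multiplication keeps the fewest: 2 significant figures.
Rounded: 65 g/cm³.

65 g/cm³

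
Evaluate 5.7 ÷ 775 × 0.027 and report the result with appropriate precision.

2.0 × 10^-4

5.7 ÷ 775 × 0.027 = 0.000198580645161…
Multiplication/division keeps the fewest significant figures: 5.7 → 2 s.f., 775 → 3 s.f., 0.027 → 2 s.f.; limit is 2.
Rounded to 2 significant figures: 2.0 × 10^-4.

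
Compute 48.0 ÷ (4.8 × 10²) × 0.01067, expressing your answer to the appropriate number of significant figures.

0.0011

48.0 ÷ (4.8 × 10²) × 0.01067 = 0.001067
Multiplication/division keeps the fewest significant figures: 48.0 → 3 s.f., 4.8 × 10² → 2 s.f., 0.01067 → 4 s.f.; limit is 2.
Rounded to 2 significant figures: 0.0011.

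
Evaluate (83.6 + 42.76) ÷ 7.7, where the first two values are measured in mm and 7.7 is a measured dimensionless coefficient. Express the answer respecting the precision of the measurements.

83.6 mm + 42.76 mm = 126.36 mm; the sum is limited to 1 decimal place (4 s.f.).
Carrying full precision, 126.36 ÷ 7.7 = 16.4103896104… mm; 7.7 has 2 s.f., so the result keeps min(4, 2) = 2 s.f.
Rounded to 2 significant figures: 16 mm.

16 mm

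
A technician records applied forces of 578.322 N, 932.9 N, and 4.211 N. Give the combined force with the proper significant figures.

578.322 N + 932.9 N + 4.211 N = 1515.433 N.
Addition/subtraction keeps the fewest decimal places: 578.322 → 3 decimal places, 932.9 → 1 decimal place, 4.211 → 3 decimal places; limit is 1.
Rounded to 1 decimal place: 1515.4 N.

1515.4 N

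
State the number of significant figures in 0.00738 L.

3

0.00738: leading zeros are not significant.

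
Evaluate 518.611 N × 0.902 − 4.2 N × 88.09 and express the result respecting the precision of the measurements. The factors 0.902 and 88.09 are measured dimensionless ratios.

518.611 × 0.902 = 467.787122 → 468 N (3 s.f., last digit at the 10^0 place).
4.2 × 88.09 = 369.978 → 3.7 × 10² N (2 s.f., last digit at the 10^1 place).
Difference: 97.809122 N; keep the coarser place, 10^1.
Result: 1.0 × 10² N.

1.0 × 10² N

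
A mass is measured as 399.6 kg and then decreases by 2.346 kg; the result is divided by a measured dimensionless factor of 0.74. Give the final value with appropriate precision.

399.6 kg − 2.346 kg = 397.254 kg; the difference is limited to 1 decimal place (4 s.f.).
Carrying full precision, 397.254 ÷ 0.74 = 536.82972973… kg; 0.74 has 2 s.f., so the result keeps min(4, 2) = 2 s.f.
Rounded to 2 significant figures: 5.4 × 10^2 kg.

5.4 × 10^2 kg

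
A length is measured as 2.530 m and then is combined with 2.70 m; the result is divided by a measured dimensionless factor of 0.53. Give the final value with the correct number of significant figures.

2.530 m + 2.70 m = 5.230 m; the sum is limited to 2 decimal places (3 s.f.).
Carrying full precision, 5.230 ÷ 0.53 = 9.8679245283… m; 0.53 has 2 s.f., so the result keeps min(3, 2) = 2 s.f.
Rounded to 2 significant figures: 9.9 m.

9.9 m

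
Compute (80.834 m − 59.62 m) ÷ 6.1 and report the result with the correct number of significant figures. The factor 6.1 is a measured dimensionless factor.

80.834 m − 59.62 m = 21.214 m; the difference is limited to 2 decimal places (4 s.f.).
Carrying full precision, 21.214 ÷ 6.1 = 3.47770491803… m; 6.1 has 2 s.f., so the result keeps min(4, 2) = 2 s.f.
Rounded to 2 significant figures: 3.5 m.

3.5 m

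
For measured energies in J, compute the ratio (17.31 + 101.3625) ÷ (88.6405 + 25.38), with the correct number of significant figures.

17.31 + 101.3625 = 118.6725, limited to 2 d.p. → 5 s.f.; 88.6405 + 25.38 = 114.0205, limited to 2 d.p. → 5 s.f.
Carrying full precision, 118.6725 ÷ 114.0205 = 1.04079968076…; keep min(5, 5) = 5 s.f.
Rounded to 5 significant figures: 1.0408.

1.0408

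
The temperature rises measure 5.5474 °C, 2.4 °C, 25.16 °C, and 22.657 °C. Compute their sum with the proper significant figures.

55.8 °C

5.5474 °C + 2.4 °C + 25.16 °C + 22.657 °C = 55.7644 °C.
Addition/subtraction keeps the fewest decimal places: 5.5474 → 4 decimal places, 2.4 → 1 decimal place, 25.16 → 2 decimal places, 22.657 → 3 decimal places; limit is 1.
Rounded to 1 decimal place: 55.8 °C.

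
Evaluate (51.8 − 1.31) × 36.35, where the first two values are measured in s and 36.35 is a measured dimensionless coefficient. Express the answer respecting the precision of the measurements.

51.8 s − 1.31 s = 50.49 s; the difference is limited to 1 decimal place (3 s.f.).
Carrying full precision, 50.49 × 36.35 = 1835.3115 s; 36.35 has 4 s.f., so the result keeps min(3, 4) = 3 s.f.
Rounded to 3 significant figures: 1.84 × 10^3 s.

1.84 × 10^3 s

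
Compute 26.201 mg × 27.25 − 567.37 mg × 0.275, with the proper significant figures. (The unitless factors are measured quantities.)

558 mg

26.201 × 27.25 = 713.97725 → 714.0 mg (4 s.f., last digit at the 10^-1 place).
567.37 × 0.275 = 156.02675 → 156 mg (3 s.f., last digit at the 10^0 place).
Difference: 557.9505 mg; keep the coarser place, 10^0.
Result: 558 mg.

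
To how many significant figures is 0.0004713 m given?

4

0.0004713: leading zeros are not significant.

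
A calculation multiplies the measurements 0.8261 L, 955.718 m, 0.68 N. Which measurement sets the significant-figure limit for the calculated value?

0.8261 L → 4 s.f.; 955.718 m → 6 s.f.; 0.68 N → 2 s.f.
The fewest is 2 significant figures, from 0.68 N.

0.68 N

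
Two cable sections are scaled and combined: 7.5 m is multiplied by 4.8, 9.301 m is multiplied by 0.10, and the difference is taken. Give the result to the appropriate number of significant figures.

7.5 × 4.8 = 36 → 36 m (2 s.f., last digit at the 10^0 place).
9.301 × 0.10 = 0.9301 → 0.93 m (2 s.f., last digit at the 10^-2 place).
Difference: 35.0699 m; keep the coarser place, 10^0.
Result: 35 m.

35 m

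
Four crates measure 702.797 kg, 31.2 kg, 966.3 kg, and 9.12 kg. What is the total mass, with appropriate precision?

702.797 kg + 31.2 kg + 966.3 kg + 9.12 kg = 1709.417 kg.
Addition/subtraction keeps the fewest decimal places: 702.797 → 3 decimal places, 31.2 → 1 decimal place, 966.3 → 1 decimal place, 9.12 → 2 decimal places; limit is 1.
Rounded to 1 decimal place: 1709.4 kg.

1709.4 kg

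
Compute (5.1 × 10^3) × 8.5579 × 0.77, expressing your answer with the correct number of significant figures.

(5.1 × 10^3) × 8.5579 × 0.77 = 33606.8733
Multiplication/division keeps the fewest significant figures: 5.1 × 10^3 → 2 s.f., 8.5579 → 5 s.f., 0.77 → 2 s.f.; limit is 2.
Rounded to 2 significant figures: 3.4 × 10^4.

3.4 × 10^4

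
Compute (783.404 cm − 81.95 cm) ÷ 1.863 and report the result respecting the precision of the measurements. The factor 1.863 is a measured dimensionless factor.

376.5 cm

783.404 cm − 81.95 cm = 701.454 cm; the difference is limited to 2 decimal places (5 s.f.).
Carrying full precision, 701.454 ÷ 1.863 = 376.518518519… cm; 1.863 has 4 s.f., so the result keeps min(5, 4) = 4 s.f.
Rounded to 4 significant figures: 376.5 cm.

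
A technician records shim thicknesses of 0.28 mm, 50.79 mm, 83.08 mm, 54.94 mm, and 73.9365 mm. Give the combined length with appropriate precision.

0.28 mm + 50.79 mm + 83.08 mm + 54.94 mm + 73.9365 mm = 263.0265 mm.
Addition/subtraction keeps the fewest decimal places: 0.28 → 2 decimal places, 50.79 → 2 decimal places, 83.08 → 2 decimal places, 54.94 → 2 decimal places, 73.9365 → 4 decimal places; limit is 2.
Rounded to 2 decimal places: 263.03 mm.

263.03 mm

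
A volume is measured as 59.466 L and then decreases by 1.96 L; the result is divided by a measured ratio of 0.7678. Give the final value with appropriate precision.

74.90 L

59.466 L − 1.96 L = 57.506 L; the difference is limited to 2 decimal places (4 s.f.).
Carrying full precision, 57.506 ÷ 0.7678 = 74.897108622… L; 0.7678 has 4 s.f., so the result keeps min(4, 4) = 4 s.f.
Rounded to 4 significant figures: 74.90 L.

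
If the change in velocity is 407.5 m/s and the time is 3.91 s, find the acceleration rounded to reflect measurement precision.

1.04 × 10² m/s²

acceleration = 407.5 m/s ÷ 3.91 s = 104.219948849… m/s².
407.5 has 4 significant figures; 3.91 has 3.
Division/multiplication keeps the fewest: 3 significant figures.
Rounded: 1.04 × 10² m/s².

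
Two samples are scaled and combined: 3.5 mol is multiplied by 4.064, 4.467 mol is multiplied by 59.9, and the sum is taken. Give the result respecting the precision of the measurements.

2.82 × 10² mol

3.5 × 4.064 = 14.224 → 14 mol (2 s.f., last digit at the 10^0 place).
4.467 × 59.9 = 267.5733 → 268 mol (3 s.f., last digit at the 10^0 place).
Sum: 281.7973 mol; keep the coarser place, 10^0.
Result: 2.82 × 10² mol.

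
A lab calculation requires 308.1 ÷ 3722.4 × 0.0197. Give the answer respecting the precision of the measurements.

308.1 ÷ 3722.4 × 0.0197 = 0.00163055286912…
Multiplication/division keeps the fewest significant figures: 308.1 → 4 s.f., 3722.4 → 5 s.f., 0.0197 → 3 s.f.; limit is 3.
Rounded to 3 significant figures: 0.00163.

0.00163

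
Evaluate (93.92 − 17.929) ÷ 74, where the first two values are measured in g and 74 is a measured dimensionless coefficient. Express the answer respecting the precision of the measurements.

93.92 g − 17.929 g = 75.991 g; the difference is limited to 2 decimal places (4 s.f.).
Carrying full precision, 75.991 ÷ 74 = 1.02690540541… g; 74 has 2 s.f., so the result keeps min(4, 2) = 2 s.f.
Rounded to 2 significant figures: 1.0 g.

1.0 g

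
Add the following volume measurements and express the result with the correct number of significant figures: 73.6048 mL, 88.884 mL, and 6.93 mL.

73.6048 mL + 88.884 mL + 6.93 mL = 169.4188 mL.
Addition/subtraction keeps the fewest decimal places: 73.6048 → 4 decimal places, 88.884 → 3 decimal places, 6.93 → 2 decimal places; limit is 2.
Rounded to 2 decimal places: 169.42 mL.

169.42 mL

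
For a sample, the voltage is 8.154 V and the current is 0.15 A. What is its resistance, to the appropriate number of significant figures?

54 Ω

resistance = 8.154 V ÷ 0.15 A = 54.36 Ω.
8.154 has 4 significant figures; 0.15 has 2.
Division/multiplication keeps the fewest: 2 significant figures.
Rounded: 54 Ω.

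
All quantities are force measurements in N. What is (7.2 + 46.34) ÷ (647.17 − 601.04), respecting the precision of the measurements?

1.16

7.2 + 46.34 = 53.54, limited to 1 d.p. → 3 s.f.; 647.17 − 601.04 = 46.13, limited to 2 d.p. → 4 s.f.
Carrying full precision, 53.54 ÷ 46.13 = 1.16063299371…; keep min(3, 4) = 3 s.f.
Rounded to 3 significant figures: 1.16.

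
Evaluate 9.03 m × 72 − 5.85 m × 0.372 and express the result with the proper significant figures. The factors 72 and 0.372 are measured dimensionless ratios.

6.5 × 10² m

9.03 × 72 = 650.16 → 6.5 × 10² m (2 s.f., last digit at the 10^1 place).
5.85 × 0.372 = 2.1762 → 2.18 m (3 s.f., last digit at the 10^-2 place).
Difference: 647.9838 m; keep the coarser place, 10^1.
Result: 6.5 × 10² m.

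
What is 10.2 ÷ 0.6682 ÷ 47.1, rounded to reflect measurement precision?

0.324

10.2 ÷ 0.6682 ÷ 47.1 = 0.324095345038…
Multiplication/division keeps the fewest significant figures: 10.2 → 3 s.f., 0.6682 → 4 s.f., 47.1 → 3 s.f.; limit is 3.
Rounded to 3 significant figures: 0.324.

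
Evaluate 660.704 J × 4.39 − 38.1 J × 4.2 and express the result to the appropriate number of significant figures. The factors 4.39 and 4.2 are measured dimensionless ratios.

2.74 × 10³ J

660.704 × 4.39 = 2900.49056 → 2.90 × 10³ J (3 s.f., last digit at the 10^1 place).
38.1 × 4.2 = 160.02 → 1.6 × 10² J (2 s.f., last digit at the 10^1 place).
Difference: 2740.47056 J; keep the coarser place, 10^1.
Result: 2.74 × 10³ J.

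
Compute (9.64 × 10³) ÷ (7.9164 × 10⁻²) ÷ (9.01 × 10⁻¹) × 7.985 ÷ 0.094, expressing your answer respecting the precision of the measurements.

(9.64 × 10³) ÷ (7.9164 × 10⁻²) ÷ (9.01 × 10⁻¹) × 7.985 ÷ 0.094 = 11480784.8852…
Multiplication/division keeps the fewest significant figures: 9.64 × 10³ → 3 s.f., 7.9164 × 10⁻² → 5 s.f., 9.01 × 10⁻¹ → 3 s.f., 7.985 → 4 s.f., 0.094 → 2 s.f.; limit is 2.
Rounded to 2 significant figures: 1.1 × 10⁷.

1.1 × 10⁷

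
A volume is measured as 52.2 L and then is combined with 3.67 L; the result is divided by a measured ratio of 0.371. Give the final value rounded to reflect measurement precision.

151 L

52.2 L + 3.67 L = 55.87 L; the sum is limited to 1 decimal place (3 s.f.).
Carrying full precision, 55.87 ÷ 0.371 = 150.592991914… L; 0.371 has 3 s.f., so the result keeps min(3, 3) = 3 s.f.
Rounded to 3 significant figures: 151 L.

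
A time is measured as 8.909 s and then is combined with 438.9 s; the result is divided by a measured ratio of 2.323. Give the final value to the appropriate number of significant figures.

192.8 s

8.909 s + 438.9 s = 447.809 s; the sum is limited to 1 decimal place (4 s.f.).
Carrying full precision, 447.809 ÷ 2.323 = 192.77184675… s; 2.323 has 4 s.f., so the result keeps min(4, 4) = 4 s.f.
Rounded to 4 significant figures: 192.8 s.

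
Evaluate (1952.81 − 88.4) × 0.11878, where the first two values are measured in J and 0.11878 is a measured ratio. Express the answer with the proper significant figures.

1952.81 J − 88.4 J = 1864.41 J; the difference is limited to 1 decimal place (5 s.f.).
Carrying full precision, 1864.41 × 0.11878 = 221.4546198 J; 0.11878 has 5 s.f., so the result keeps min(5, 5) = 5 s.f.
Rounded to 5 significant figures: 2.2145 × 10^2 J.

2.2145 × 10^2 J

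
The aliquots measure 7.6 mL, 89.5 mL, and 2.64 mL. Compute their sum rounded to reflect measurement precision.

99.7 mL

7.6 mL + 89.5 mL + 2.64 mL = 99.74 mL.
Addition/subtraction keeps the fewest decimal places: 7.6 → 1 decimal place, 89.5 → 1 decimal place, 2.64 → 2 decimal places; limit is 1.
Rounded to 1 decimal place: 99.7 mL.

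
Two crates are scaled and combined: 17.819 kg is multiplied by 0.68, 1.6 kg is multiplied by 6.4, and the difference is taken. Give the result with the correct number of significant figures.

17.819 × 0.68 = 12.11692 → 12 kg (2 s.f., last digit at the 10^0 place).
1.6 × 6.4 = 10.24 → 1.0 × 10^1 kg (2 s.f., last digit at the 10^0 place).
Difference: 1.87692 kg; keep the coarser place, 10^0.
Result: 2 kg.

2 kg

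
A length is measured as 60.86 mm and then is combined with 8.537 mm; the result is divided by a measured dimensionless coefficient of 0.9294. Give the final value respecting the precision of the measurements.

60.86 mm + 8.537 mm = 69.397 mm; the sum is limited to 2 decimal places (4 s.f.).
Carrying full precision, 69.397 ÷ 0.9294 = 74.6686034… mm; 0.9294 has 4 s.f., so the result keeps min(4, 4) = 4 s.f.
Rounded to 4 significant figures: 74.67 mm.

74.67 mm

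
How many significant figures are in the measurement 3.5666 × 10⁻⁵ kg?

3.5666 × 10⁻⁵: in scientific notation every digit of the coefficient is significant.

5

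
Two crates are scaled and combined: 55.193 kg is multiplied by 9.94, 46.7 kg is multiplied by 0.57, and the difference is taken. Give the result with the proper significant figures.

522 kg

55.193 × 9.94 = 548.61842 → 549 kg (3 s.f., last digit at the 10^0 place).
46.7 × 0.57 = 26.619 → 27 kg (2 s.f., last digit at the 10^0 place).
Difference: 521.99942 kg; keep the coarser place, 10^0.
Result: 522 kg.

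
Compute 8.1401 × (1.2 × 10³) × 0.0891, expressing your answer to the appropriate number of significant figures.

8.7 × 10²

8.1401 × (1.2 × 10³) × 0.0891 = 870.339492
Multiplication/division keeps the fewest significant figures: 8.1401 → 5 s.f., 1.2 × 10³ → 2 s.f., 0.0891 → 3 s.f.; limit is 2.
Rounded to 2 significant figures: 8.7 × 10².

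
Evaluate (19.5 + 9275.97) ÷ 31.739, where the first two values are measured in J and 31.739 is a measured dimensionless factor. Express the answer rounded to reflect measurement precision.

19.5 J + 9275.97 J = 9295.47 J; the sum is limited to 1 decimal place (5 s.f.).
Carrying full precision, 9295.47 ÷ 31.739 = 292.872176187… J; 31.739 has 5 s.f., so the result keeps min(5, 5) = 5 s.f.
Rounded to 5 significant figures: 292.87 J.

292.87 J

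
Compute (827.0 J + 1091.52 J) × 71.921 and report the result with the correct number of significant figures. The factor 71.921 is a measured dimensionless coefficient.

1.3798 × 10⁵ J

827.0 J + 1091.52 J = 1918.52 J; the sum is limited to 1 decimal place (5 s.f.).
Carrying full precision, 1918.52 × 71.921 = 137981.87692 J; 71.921 has 5 s.f., so the result keeps min(5, 5) = 5 s.f.
Rounded to 5 significant figures: 1.3798 × 10⁵ J.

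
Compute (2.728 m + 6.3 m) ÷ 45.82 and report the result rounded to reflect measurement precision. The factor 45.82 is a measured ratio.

2.728 m + 6.3 m = 9.028 m; the sum is limited to 1 decimal place (2 s.f.).
Carrying full precision, 9.028 ÷ 45.82 = 0.197031863815… m; 45.82 has 4 s.f., so the result keeps min(2, 4) = 2 s.f.
Rounded to 2 significant figures: 0.20 m.

0.20 m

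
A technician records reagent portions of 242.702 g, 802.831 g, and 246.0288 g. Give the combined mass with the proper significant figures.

242.702 g + 802.831 g + 246.0288 g = 1291.5618 g.
Addition/subtraction keeps the fewest decimal places: 242.702 → 3 decimal places, 802.831 → 3 decimal places, 246.0288 → 4 decimal places; limit is 3.
Rounded to 3 decimal places: 1291.562 g.

1291.562 g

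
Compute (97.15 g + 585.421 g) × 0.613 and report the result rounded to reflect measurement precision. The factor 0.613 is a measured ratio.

418 g

97.15 g + 585.421 g = 682.571 g; the sum is limited to 2 decimal places (5 s.f.).
Carrying full precision, 682.571 × 0.613 = 418.416023 g; 0.613 has 3 s.f., so the result keeps min(5, 3) = 3 s.f.
Rounded to 3 significant figures: 418 g.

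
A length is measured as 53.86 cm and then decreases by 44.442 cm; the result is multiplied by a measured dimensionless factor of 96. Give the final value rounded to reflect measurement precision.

53.86 cm − 44.442 cm = 9.418 cm; the difference is limited to 2 decimal places (3 s.f.).
Carrying full precision, 9.418 × 96 = 904.128 cm; 96 has 2 s.f., so the result keeps min(3, 2) = 2 s.f.
Rounded to 2 significant figures: 9.0 × 10^2 cm.

9.0 × 10^2 cm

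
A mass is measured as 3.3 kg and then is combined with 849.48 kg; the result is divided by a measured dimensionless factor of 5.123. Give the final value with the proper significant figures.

1.665 × 10^2 kg

3.3 kg + 849.48 kg = 852.78 kg; the sum is limited to 1 decimal place (4 s.f.).
Carrying full precision, 852.78 ÷ 5.123 = 166.461057974… kg; 5.123 has 4 s.f., so the result keeps min(4, 4) = 4 s.f.
Rounded to 4 significant figures: 1.665 × 10^2 kg.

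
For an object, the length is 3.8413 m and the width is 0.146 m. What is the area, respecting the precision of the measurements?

0.561 m²

area = 3.8413 m × 0.146 m = 0.5608298 m².
3.8413 has 5 significant figures; 0.146 has 3.
Division/multiplication keeps the fewest: 3 significant figures.
Rounded: 0.561 m².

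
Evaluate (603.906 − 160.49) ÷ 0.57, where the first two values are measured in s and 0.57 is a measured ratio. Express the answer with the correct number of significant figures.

603.906 s − 160.49 s = 443.416 s; the difference is limited to 2 decimal places (5 s.f.).
Carrying full precision, 443.416 ÷ 0.57 = 777.922807018… s; 0.57 has 2 s.f., so the result keeps min(5, 2) = 2 s.f.
Rounded to 2 significant figures: 7.8 × 10^2 s.

7.8 × 10^2 s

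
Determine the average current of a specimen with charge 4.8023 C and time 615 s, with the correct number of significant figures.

0.00781 A

average current = 4.8023 C ÷ 615 s = 0.00780861788618… A.
4.8023 has 5 significant figures; 615 has 3.
Division/multiplication keeps the fewest: 3 significant figures.
Rounded: 0.00781 A.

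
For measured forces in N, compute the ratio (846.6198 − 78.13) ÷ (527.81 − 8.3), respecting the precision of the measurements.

846.6198 − 78.13 = 768.4898, limited to 2 d.p. → 5 s.f.; 527.81 − 8.3 = 519.51, limited to 1 d.p. → 4 s.f.
Carrying full precision, 768.4898 ÷ 519.51 = 1.47925891706…; keep min(5, 4) = 4 s.f.
Rounded to 4 significant figures: 1.479.

1.479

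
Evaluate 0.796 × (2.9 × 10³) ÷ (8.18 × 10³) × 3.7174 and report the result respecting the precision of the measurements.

0.796 × (2.9 × 10³) ÷ (8.18 × 10³) × 3.7174 = 1.0490520978…
Multiplication/division keeps the fewest significant figures: 0.796 → 3 s.f., 2.9 × 10³ → 2 s.f., 8.18 × 10³ → 3 s.f., 3.7174 → 5 s.f.; limit is 2.
Rounded to 2 significant figures: 1.0.

1.0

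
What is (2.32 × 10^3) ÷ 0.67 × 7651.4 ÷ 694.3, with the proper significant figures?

3.8 × 10^4

(2.32 × 10^3) ÷ 0.67 × 7651.4 ÷ 694.3 = 38159.8732536…
Multiplication/division keeps the fewest significant figures: 2.32 × 10^3 → 3 s.f., 0.67 → 2 s.f., 7651.4 → 5 s.f., 694.3 → 4 s.f.; limit is 2.
Rounded to 2 significant figures: 3.8 × 10^4.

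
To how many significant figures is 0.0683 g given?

0.0683: leading zeros are not significant.

3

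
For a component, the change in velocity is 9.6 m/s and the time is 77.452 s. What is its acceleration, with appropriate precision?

acceleration = 9.6 m/s ÷ 77.452 s = 0.123947735372… m/s².
9.6 has 2 significant figures; 77.452 has 5.
Division/multiplication keeps the fewest: 2 significant figures.
Rounded: 0.12 m/s².

0.12 m/s²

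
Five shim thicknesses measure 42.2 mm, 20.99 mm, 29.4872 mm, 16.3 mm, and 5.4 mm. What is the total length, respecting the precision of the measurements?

42.2 mm + 20.99 mm + 29.4872 mm + 16.3 mm + 5.4 mm = 114.3772 mm.
Addition/subtraction keeps the fewest decimal places: 42.2 → 1 decimal place, 20.99 → 2 decimal places, 29.4872 → 4 decimal places, 16.3 → 1 decimal place, 5.4 → 1 decimal place; limit is 1.
Rounded to 1 decimal place: 114.4 mm.

114.4 mm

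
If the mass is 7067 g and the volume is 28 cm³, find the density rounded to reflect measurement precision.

2.5 × 10^2 g/cm³

density = 7067 g ÷ 28 cm³ = 252.392857143… g/cm³.
7067 has 4 significant figures; 28 has 2.
Division/multiplication keeps the fewest: 2 significant figures.
Rounded: 2.5 × 10^2 g/cm³.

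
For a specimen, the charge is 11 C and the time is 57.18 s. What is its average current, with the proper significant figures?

1.9 × 10⁻¹ A

average current = 11 C ÷ 57.18 s = 0.192374956278… A.
11 has 2 significant figures; 57.18 has 4.
Division/multiplication keeps the fewest: 2 significant figures.
Rounded: 1.9 × 10⁻¹ A.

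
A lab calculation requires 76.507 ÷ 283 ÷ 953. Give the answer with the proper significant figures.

2.84 × 10^-4

76.507 ÷ 283 ÷ 953 = 0.000283675504915…
Multiplication/division keeps the fewest significant figures: 76.507 → 5 s.f., 283 → 3 s.f., 953 → 3 s.f.; limit is 3.
Rounded to 3 significant figures: 2.84 × 10^-4.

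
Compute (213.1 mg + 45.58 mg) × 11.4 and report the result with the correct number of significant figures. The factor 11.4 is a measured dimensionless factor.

213.1 mg + 45.58 mg = 258.68 mg; the sum is limited to 1 decimal place (4 s.f.).
Carrying full precision, 258.68 × 11.4 = 2948.952 mg; 11.4 has 3 s.f., so the result keeps min(4, 3) = 3 s.f.
Rounded to 3 significant figures: 2.95 × 10³ mg.

2.95 × 10³ mg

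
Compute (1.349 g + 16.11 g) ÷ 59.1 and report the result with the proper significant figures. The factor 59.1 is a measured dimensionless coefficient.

1.349 g + 16.11 g = 17.459 g; the sum is limited to 2 decimal places (4 s.f.).
Carrying full precision, 17.459 ÷ 59.1 = 0.295414551607… g; 59.1 has 3 s.f., so the result keeps min(4, 3) = 3 s.f.
Rounded to 3 significant figures: 2.95 × 10⁻¹ g.

2.95 × 10⁻¹ g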